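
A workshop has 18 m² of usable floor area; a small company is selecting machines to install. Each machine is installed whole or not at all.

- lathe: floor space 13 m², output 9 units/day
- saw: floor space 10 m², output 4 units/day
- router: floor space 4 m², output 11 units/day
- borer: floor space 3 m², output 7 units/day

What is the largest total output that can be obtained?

22

router + borer: floor space 4 + 3 = 7 ≤ 18, output 11 + 7 = 18.
lathe + router: floor space 13 + 4 = 17 ≤ 18, output 9 + 11 = 20.
saw + router + borer: floor space 10 + 4 + 3 = 17 ≤ 18, output 4 + 11 + 7 = 22.
Best is saw, router, and borer with total output 22.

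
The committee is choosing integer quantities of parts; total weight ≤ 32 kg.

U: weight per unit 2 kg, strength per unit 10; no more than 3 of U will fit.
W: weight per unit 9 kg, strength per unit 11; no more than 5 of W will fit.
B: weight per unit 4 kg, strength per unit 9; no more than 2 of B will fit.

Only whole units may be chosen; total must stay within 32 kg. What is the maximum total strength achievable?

3×U, 2×W, and 2×B: weight 32 ≤ 32, strength 3·10 + 2·11 + 2·9 = 70.
3×U, 2×W, and 1×B: weight 28 ≤ 32, strength 3·10 + 2·11 + 1·9 = 61.
Best is 70.

70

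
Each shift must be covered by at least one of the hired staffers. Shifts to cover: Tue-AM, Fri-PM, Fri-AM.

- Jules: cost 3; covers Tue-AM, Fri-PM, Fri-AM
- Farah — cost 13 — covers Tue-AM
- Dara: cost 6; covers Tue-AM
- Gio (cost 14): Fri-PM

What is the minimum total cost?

This is a weighted set-cover instance.
Jules alone covers Tue-AM, Fri-PM, Fri-AM — every shift.
Total cost: 3.
No cover costs less than 3.

3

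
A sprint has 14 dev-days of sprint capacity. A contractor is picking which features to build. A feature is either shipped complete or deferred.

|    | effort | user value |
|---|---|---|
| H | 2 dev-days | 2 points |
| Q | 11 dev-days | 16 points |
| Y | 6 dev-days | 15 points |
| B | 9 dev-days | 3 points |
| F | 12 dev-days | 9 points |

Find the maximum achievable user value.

18

This is an integer program with binary decision variables.
Allowing fractional choices, the relaxed optimum would be about 26.6, but features are indivisible.
H + Y: effort 2 + 6 = 8 ≤ 14, user value 2 + 15 = 17.
H + Q: effort 2 + 11 = 13 ≤ 14, user value 2 + 16 = 18.
Best is H and Q with total user value 18.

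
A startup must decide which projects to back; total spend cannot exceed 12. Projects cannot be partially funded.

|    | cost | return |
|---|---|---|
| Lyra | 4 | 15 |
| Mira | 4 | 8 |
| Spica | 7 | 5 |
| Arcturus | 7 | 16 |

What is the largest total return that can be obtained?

31

Treat it as a binary knapsack problem.
Allowing fractional choices, the relaxed optimum would be about 33.0, but projects are indivisible.
Mira + Arcturus: cost 4 + 7 = 11 ≤ 12, return 8 + 16 = 24.
Lyra + Arcturus: cost 4 + 7 = 11 ≤ 12, return 15 + 16 = 31.
Best is Lyra and Arcturus with total return 31.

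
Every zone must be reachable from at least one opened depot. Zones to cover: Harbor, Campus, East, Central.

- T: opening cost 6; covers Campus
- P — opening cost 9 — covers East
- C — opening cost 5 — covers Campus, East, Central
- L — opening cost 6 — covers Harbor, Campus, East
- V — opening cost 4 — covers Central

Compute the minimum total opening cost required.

10

This is a weighted set-cover instance.
Choose L and V: together they cover Harbor, Campus, East, Central — every zone.
Total opening cost: 6 + 4 = 10.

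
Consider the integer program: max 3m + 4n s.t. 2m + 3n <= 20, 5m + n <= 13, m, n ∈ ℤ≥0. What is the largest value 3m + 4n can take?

27

The continuous relaxation peaks at (1.46, 5.69) with value 27.15; rounding to a feasible lattice point costs some objective.
(m,n)=(1,6): 2·1+3·6=20≤20, 5·1+1·6=11≤13, objective 27.
(m,n)=(0,6): 2·0+3·6=18≤20, 5·0+1·6=6≤13, objective 24.
(m,n)=(1,5): 2·1+3·5=17≤20, 5·1+1·5=10≤13, objective 23.
Maximum is 27 at (m,n)=(1,6).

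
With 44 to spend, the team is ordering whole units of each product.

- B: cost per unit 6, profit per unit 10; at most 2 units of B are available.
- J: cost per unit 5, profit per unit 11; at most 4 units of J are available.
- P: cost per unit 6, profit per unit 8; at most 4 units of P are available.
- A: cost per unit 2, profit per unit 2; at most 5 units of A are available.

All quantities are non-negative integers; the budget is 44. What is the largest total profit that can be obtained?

80

This is a bounded integer knapsack.
J has the best ratio (11/5); taking only J gives at most 4×11 = 44 (stopped by the supply cap of 4).
Mixing does better — 2×B, 4×J, and 2×P: cost 44 ≤ 44, profit 2·10 + 4·11 + 2·8 = 80.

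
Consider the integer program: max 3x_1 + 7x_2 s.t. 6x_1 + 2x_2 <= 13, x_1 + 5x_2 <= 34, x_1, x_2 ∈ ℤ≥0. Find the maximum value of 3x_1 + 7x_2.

42

(x_1,x_2)=(0,6) is feasible, giving 42.
(x_1,x_2)=(0,5) is feasible, giving 35.
The best lattice point is (0,6), giving 42.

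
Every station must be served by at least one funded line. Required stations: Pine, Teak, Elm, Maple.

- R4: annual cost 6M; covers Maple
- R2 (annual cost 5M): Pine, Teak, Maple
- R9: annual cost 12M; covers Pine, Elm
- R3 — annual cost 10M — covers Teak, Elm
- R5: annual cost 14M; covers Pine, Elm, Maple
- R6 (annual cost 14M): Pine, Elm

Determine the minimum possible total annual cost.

15

Choose R2 and R3: together they cover Pine, Teak, Elm, Maple — every station.
Total annual cost: 5 + 10 = 15.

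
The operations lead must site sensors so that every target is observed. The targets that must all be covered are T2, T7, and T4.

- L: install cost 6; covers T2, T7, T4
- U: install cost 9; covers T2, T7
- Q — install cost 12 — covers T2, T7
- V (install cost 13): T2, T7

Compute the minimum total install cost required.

L alone covers T2, T7, T4 — every target.
Total install cost: 6.

6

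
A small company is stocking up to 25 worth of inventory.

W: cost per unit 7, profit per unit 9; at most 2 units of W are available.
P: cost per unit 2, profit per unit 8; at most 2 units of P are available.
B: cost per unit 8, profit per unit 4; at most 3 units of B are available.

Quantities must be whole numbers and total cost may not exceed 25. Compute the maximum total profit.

34

This is a bounded integer knapsack.
Take 2×W and 2×P: cost 18 ≤ 25, profit 2·9 + 2·8 = 34.
P has the best ratio (8/2) and is taken to its limit of 2; remaining capacity is filled optimally with the others.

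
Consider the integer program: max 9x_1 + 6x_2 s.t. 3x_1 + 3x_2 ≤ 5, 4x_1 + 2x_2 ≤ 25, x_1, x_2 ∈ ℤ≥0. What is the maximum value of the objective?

Relaxing integrality, the LP optimum is 15.00 at (x_1,x_2) = (1.67, 0), which is not an integer point.
(x_1,x_2)=(1,0): 3·1+3·0=3≤5, 4·1+2·0=4≤25, objective 9.
(x_1,x_2)=(0,1): 3·0+3·1=3≤5, 4·0+2·1=2≤25, objective 6.
(x_1,x_2)=(0,0): 3·0+3·0=0≤5, 4·0+2·0=0≤25, objective 0.
The best lattice point is (1,0), giving 9.

9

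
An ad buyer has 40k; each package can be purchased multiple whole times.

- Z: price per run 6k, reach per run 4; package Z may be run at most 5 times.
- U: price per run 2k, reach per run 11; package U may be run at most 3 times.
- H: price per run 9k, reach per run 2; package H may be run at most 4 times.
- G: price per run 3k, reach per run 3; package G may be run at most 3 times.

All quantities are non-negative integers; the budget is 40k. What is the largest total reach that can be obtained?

58

This is a bounded integer knapsack.
U has the best ratio (11/2); taking only U gives at most 3×11 = 33 (stopped by the supply cap of 3).
Mixing does better — 4×Z, 3×U, and 3×G: price 39 ≤ 40, reach 4·4 + 3·11 + 3·3 = 58.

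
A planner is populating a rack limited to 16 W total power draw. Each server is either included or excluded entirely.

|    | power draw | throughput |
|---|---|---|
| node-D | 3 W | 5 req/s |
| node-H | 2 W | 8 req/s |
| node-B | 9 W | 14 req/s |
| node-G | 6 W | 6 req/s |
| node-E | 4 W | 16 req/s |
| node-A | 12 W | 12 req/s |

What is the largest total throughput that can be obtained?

node-H + node-B + node-E: power draw 2 + 9 + 4 = 15 ≤ 16, throughput 8 + 14 + 16 = 38.
node-D + node-H + node-G + node-E: power draw 3 + 2 + 6 + 4 = 15 ≤ 16, throughput 5 + 8 + 6 + 16 = 35.
Best is node-H, node-B, and node-E with total throughput 38.

38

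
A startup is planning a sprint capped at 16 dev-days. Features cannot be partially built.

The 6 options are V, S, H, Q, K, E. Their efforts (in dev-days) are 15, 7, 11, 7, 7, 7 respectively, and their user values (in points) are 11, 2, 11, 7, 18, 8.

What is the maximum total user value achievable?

26

Take K and E: effort 7 + 7 = 14 ≤ 16, user value 18 + 8 = 26.
No other feasible combination does better.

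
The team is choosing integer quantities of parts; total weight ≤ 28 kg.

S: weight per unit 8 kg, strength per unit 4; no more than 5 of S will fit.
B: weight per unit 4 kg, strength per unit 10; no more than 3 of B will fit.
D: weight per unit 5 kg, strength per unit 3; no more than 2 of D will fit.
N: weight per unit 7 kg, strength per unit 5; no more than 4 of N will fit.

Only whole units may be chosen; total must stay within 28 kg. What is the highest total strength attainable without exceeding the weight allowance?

40

3×B and 2×N: weight 26 ≤ 28, strength 3·10 + 2·5 = 40.
1×S, 3×B, and 1×N: weight 27 ≤ 28, strength 1·4 + 3·10 + 1·5 = 39.
Best is 40.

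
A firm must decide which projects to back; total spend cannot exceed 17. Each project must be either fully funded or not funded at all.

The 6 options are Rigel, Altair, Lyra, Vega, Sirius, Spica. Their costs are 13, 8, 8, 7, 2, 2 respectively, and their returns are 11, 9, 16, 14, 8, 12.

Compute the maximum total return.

Allowing fractional choices, the relaxed optimum would be about 46.0, but projects are indivisible.
Lyra + Vega + Spica: cost 8 + 7 + 2 = 17 ≤ 17, return 16 + 14 + 12 = 42.
Lyra + Vega + Sirius: cost 8 + 7 + 2 = 17 ≤ 17, return 16 + 14 + 8 = 38.
Best is Lyra, Vega, and Spica with total return 42.

42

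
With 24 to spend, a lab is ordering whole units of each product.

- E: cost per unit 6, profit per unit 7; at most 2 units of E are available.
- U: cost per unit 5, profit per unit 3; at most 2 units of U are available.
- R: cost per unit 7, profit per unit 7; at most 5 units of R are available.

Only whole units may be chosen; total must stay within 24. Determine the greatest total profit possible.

24

This is a bounded integer knapsack.
E has the best ratio (7/6); taking only E gives at most 2×7 = 14 (stopped by the supply cap of 2).
Mixing does better — 2×E, 1×U, and 1×R: cost 24 ≤ 24, profit 2·7 + 1·3 + 1·7 = 24.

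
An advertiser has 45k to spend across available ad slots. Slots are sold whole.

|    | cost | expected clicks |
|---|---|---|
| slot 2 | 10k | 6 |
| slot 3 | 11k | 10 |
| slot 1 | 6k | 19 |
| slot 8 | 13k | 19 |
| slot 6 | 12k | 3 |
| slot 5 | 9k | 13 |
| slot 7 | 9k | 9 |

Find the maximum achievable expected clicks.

61

Allowing fractional choices, the relaxed optimum would be about 67.3, but ad slots are indivisible.
slot 3 + slot 1 + slot 8 + slot 5: cost 11 + 6 + 13 + 9 = 39 ≤ 45, expected clicks 10 + 19 + 19 + 13 = 61.
slot 2 + slot 1 + slot 8 + slot 5: cost 10 + 6 + 13 + 9 = 38 ≤ 45, expected clicks 6 + 19 + 19 + 13 = 57.
slot 1 + slot 8 + slot 5 + slot 7: cost 6 + 13 + 9 + 9 = 37 ≤ 45, expected clicks 19 + 19 + 13 + 9 = 60.
Best is slot 3, slot 1, slot 8, and slot 5 with total expected clicks 61.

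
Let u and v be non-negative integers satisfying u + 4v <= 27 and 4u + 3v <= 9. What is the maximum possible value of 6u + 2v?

12

Relaxing integrality, the LP optimum is 13.50 at (u,v) = (2.25, 0), which is not an integer point.
(u,v)=(2,0): 1·2+4·0=2≤27, 4·2+3·0=8≤9, objective 12.
(u,v)=(1,1): 1·1+4·1=5≤27, 4·1+3·1=7≤9, objective 8.
(u,v)=(1,0): 1·1+4·0=1≤27, 4·1+3·0=4≤9, objective 6.
The best lattice point is (2,0), giving 12.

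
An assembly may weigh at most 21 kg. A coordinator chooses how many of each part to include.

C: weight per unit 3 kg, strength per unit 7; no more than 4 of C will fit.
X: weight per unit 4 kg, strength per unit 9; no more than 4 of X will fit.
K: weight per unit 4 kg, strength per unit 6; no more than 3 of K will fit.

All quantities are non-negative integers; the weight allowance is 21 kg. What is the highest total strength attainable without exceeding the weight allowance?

4×C and 2×X: weight 20 ≤ 21, strength 4·7 + 2·9 = 46.
3×C and 3×X: weight 21 ≤ 21, strength 3·7 + 3·9 = 48.
Best is 48.

48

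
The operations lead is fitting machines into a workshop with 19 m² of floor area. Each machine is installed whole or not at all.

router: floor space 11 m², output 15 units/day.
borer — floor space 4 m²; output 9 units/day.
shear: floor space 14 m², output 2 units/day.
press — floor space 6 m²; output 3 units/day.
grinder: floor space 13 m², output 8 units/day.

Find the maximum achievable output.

24

Allowing fractional choices, the relaxed optimum would be about 26.5, but machines are indivisible.
borer + grinder: floor space 4 + 13 = 17 ≤ 19, output 9 + 8 = 17.
router + press: floor space 11 + 6 = 17 ≤ 19, output 15 + 3 = 18.
router + borer: floor space 11 + 4 = 15 ≤ 19, output 15 + 9 = 24.
Best is router and borer with total output 24.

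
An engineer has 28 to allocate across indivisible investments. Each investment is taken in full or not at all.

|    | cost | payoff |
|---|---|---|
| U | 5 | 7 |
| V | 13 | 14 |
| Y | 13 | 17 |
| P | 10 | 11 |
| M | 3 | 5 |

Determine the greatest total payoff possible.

Allowing fractional choices, the relaxed optimum would be about 36.7, but investments are indivisible.
Y + P + M: cost 13 + 10 + 3 = 26 ≤ 28, payoff 17 + 11 + 5 = 33.
U + Y + P: cost 5 + 13 + 10 = 28 ≤ 28, payoff 7 + 17 + 11 = 35.
Best is U, Y, and P with total payoff 35.

35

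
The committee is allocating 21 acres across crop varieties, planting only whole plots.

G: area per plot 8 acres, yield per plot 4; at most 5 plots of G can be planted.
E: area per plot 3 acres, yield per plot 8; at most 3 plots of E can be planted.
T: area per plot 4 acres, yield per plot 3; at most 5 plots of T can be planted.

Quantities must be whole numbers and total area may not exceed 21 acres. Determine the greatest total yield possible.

Take 3×E and 3×T: area 21 ≤ 21, yield 3·8 + 3·3 = 33.
E has the best ratio (8/3) and is taken to its limit of 3; remaining capacity is filled optimally with the others.

33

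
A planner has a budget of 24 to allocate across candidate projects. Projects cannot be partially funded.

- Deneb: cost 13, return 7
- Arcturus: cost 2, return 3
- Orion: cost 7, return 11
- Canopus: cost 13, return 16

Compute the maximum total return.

Treat it as a binary knapsack problem.
Orion + Canopus: cost 7 + 13 = 20 ≤ 24, return 11 + 16 = 27.
Deneb + Arcturus + Orion: cost 13 + 2 + 7 = 22 ≤ 24, return 7 + 3 + 11 = 21.
Arcturus + Orion + Canopus: cost 2 + 7 + 13 = 22 ≤ 24, return 3 + 11 + 16 = 30.
Best is Arcturus, Orion, and Canopus with total return 30.

30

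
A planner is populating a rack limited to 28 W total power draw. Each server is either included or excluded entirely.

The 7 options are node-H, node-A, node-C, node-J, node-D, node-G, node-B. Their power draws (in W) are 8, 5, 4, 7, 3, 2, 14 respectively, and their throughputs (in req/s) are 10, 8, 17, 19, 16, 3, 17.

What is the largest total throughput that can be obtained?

70

This is a 0-1 knapsack instance.
Allowing fractional choices, the relaxed optimum would be about 71.8, but servers are indivisible.
node-H + node-A + node-C + node-J + node-D: power draw 8 + 5 + 4 + 7 + 3 = 27 ≤ 28, throughput 10 + 8 + 17 + 19 + 16 = 70.
node-H + node-C + node-J + node-D + node-G: power draw 8 + 4 + 7 + 3 + 2 = 24 ≤ 28, throughput 10 + 17 + 19 + 16 + 3 = 65.
node-C + node-J + node-D + node-B: power draw 4 + 7 + 3 + 14 = 28 ≤ 28, throughput 17 + 19 + 16 + 17 = 69.
Best is node-H, node-A, node-C, node-J, and node-D with total throughput 70.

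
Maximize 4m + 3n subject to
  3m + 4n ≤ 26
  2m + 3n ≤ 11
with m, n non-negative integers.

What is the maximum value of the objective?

(m,n)=(5,0) is feasible, giving 20.
(m,n)=(4,1) is feasible, giving 19.
(m,n)=(4,0) is feasible, giving 16.
Maximum is 20 at (m,n)=(5,0).

20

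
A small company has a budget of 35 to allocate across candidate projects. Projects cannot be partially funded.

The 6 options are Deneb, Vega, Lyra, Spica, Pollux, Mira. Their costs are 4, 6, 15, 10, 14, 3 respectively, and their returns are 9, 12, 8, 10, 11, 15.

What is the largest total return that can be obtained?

48

Allowing fractional choices, the relaxed optimum would be about 55.4, but projects are indivisible.
Deneb + Vega + Spica + Mira: cost 4 + 6 + 10 + 3 = 23 ≤ 35, return 9 + 12 + 10 + 15 = 46.
Deneb + Vega + Pollux + Mira: cost 4 + 6 + 14 + 3 = 27 ≤ 35, return 9 + 12 + 11 + 15 = 47.
Vega + Spica + Pollux + Mira: cost 6 + 10 + 14 + 3 = 33 ≤ 35, return 12 + 10 + 11 + 15 = 48.
Best is Vega, Spica, Pollux, and Mira with total return 48.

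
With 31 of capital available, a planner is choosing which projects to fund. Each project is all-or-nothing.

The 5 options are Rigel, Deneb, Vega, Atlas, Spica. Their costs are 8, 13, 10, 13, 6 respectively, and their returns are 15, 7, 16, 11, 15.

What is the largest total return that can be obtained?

46

Treat it as a binary knapsack problem.
Allowing fractional choices, the relaxed optimum would be about 51.9, but projects are indivisible.
Vega + Atlas + Spica: cost 10 + 13 + 6 = 29 ≤ 31, return 16 + 11 + 15 = 42.
Rigel + Vega + Spica: cost 8 + 10 + 6 = 24 ≤ 31, return 15 + 16 + 15 = 46.
Rigel + Vega + Atlas: cost 8 + 10 + 13 = 31 ≤ 31, return 15 + 16 + 11 = 42.
Best is Rigel, Vega, and Spica with total return 46.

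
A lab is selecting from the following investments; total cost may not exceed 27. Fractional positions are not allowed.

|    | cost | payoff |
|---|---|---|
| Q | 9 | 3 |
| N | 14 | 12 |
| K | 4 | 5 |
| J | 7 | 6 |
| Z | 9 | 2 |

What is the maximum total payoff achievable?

23

Allowing fractional choices, the relaxed optimum would be about 23.7, but investments are indivisible.
N + K + J: cost 14 + 4 + 7 = 25 ≤ 27, payoff 12 + 5 + 6 = 23.
Q + N + K: cost 9 + 14 + 4 = 27 ≤ 27, payoff 3 + 12 + 5 = 20.
Best is N, K, and J with total payoff 23.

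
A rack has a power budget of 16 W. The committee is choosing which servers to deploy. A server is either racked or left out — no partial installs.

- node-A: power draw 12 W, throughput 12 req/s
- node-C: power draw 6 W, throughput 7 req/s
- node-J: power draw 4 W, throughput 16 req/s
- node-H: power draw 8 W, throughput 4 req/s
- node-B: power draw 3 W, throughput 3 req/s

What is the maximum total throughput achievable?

28

Treat it as a binary knapsack problem.
Take node-A and node-J: power draw 12 + 4 = 16 ≤ 16, throughput 12 + 16 = 28.
No other feasible combination does better.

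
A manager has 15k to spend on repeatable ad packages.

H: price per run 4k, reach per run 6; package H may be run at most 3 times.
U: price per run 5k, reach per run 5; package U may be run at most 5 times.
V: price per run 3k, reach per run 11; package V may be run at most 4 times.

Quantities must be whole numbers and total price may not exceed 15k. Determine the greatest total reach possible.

44

This is a bounded integer knapsack.
Take 4×V: price 12 ≤ 15, reach 4·11 = 44.
V has the best ratio (11/3) and is taken to its limit of 4; remaining capacity is filled optimally with the others.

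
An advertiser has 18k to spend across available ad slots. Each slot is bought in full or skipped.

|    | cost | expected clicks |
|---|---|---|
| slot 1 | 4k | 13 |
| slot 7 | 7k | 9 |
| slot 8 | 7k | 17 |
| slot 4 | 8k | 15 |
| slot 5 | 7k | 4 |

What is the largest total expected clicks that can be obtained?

39

Allowing fractional choices, the relaxed optimum would be about 43.1, but ad slots are indivisible.
slot 8 + slot 4: cost 7 + 8 = 15 ≤ 18, expected clicks 17 + 15 = 32.
slot 1 + slot 8 + slot 5: cost 4 + 7 + 7 = 18 ≤ 18, expected clicks 13 + 17 + 4 = 34.
slot 1 + slot 7 + slot 8: cost 4 + 7 + 7 = 18 ≤ 18, expected clicks 13 + 9 + 17 = 39.
Best is slot 1, slot 7, and slot 8 with total expected clicks 39.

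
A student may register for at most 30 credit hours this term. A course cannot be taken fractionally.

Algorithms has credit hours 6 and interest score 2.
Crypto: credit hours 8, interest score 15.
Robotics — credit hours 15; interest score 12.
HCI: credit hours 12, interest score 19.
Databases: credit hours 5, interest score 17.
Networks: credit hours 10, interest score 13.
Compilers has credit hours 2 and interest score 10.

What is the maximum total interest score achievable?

HCI + Databases + Networks + Compilers: credit hours 12 + 5 + 10 + 2 = 29 ≤ 30, interest score 19 + 17 + 13 + 10 = 59.
Crypto + HCI + Databases + Compilers: credit hours 8 + 12 + 5 + 2 = 27 ≤ 30, interest score 15 + 19 + 17 + 10 = 61.
Best is Crypto, HCI, Databases, and Compilers with total interest score 61.

61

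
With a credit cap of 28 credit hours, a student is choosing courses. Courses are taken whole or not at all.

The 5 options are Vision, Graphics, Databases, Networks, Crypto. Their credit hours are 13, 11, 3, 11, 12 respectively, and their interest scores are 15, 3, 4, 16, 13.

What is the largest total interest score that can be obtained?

Take Vision, Databases, and Networks: credit hours 13 + 3 + 11 = 27 ≤ 28, interest score 15 + 4 + 16 = 35.
No other feasible combination does better.

35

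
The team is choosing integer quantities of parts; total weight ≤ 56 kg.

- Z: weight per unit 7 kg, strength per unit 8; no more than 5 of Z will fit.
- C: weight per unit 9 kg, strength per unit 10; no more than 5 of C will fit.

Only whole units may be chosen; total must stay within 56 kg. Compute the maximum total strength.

62

5×Z and 2×C: weight 53 ≤ 56, strength 5·8 + 2·10 = 60.
4×Z and 3×C: weight 55 ≤ 56, strength 4·8 + 3·10 = 62.
Best is 62.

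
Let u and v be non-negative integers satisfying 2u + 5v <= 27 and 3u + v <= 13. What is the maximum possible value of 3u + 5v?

(u,v)=(3,4): 2·3+5·4=26≤27, 3·3+1·4=13≤13, objective 29.
(u,v)=(1,5): 2·1+5·5=27≤27, 3·1+1·5=8≤13, objective 28.
The best lattice point is (3,4), giving 29.

29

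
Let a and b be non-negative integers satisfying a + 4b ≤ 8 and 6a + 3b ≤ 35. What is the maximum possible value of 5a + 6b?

The continuous relaxation peaks at (5.52, 0.619) with value 31.33; rounding to a feasible lattice point costs some objective.
(a,b)=(4,1): 1·4+4·1=8≤8, 6·4+3·1=27≤35, objective 26.
(a,b)=(5,0): 1·5+4·0=5≤8, 6·5+3·0=30≤35, objective 25.
The best lattice point is (4,1), giving 26.

26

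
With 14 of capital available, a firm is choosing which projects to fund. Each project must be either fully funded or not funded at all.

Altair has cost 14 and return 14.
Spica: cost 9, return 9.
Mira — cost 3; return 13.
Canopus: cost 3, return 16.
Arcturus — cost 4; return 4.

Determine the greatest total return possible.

Treat it as a binary knapsack problem.
Allowing fractional choices, the relaxed optimum would be about 37.0, but projects are indivisible.
Mira + Canopus: cost 3 + 3 = 6 ≤ 14, return 13 + 16 = 29.
Mira + Canopus + Arcturus: cost 3 + 3 + 4 = 10 ≤ 14, return 13 + 16 + 4 = 33.
Best is Mira, Canopus, and Arcturus with total return 33.

33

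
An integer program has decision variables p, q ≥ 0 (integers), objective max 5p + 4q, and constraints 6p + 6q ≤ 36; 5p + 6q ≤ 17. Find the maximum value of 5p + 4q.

15

(p,q)=(3,0): 6·3+6·0=18≤36, 5·3+6·0=15≤17, objective 15.
(p,q)=(2,1): 6·2+6·1=18≤36, 5·2+6·1=16≤17, objective 14.
(p,q)=(2,0): 6·2+6·0=12≤36, 5·2+6·0=10≤17, objective 10.
No feasible integer point exceeds 15.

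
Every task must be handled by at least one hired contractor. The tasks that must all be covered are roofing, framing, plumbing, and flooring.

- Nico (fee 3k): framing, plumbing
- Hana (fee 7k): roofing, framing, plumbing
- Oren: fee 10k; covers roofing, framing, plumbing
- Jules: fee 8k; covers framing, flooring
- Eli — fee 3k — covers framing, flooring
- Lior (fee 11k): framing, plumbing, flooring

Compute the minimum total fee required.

10

The greedy cost-per-new-task heuristic would pick Nico, Eli, and Hana for 13, but a cheaper cover exists.
Choose Hana and Eli: together they cover roofing, framing, plumbing, flooring — every task.
Total fee: 7 + 3 = 10.
No cover costs less than 10.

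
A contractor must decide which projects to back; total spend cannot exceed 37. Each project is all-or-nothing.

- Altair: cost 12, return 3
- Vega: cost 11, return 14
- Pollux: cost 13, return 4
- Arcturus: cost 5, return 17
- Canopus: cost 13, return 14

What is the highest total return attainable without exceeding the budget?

45

Allowing fractional choices, the relaxed optimum would be about 47.5, but projects are indivisible.
Vega + Arcturus + Canopus: cost 11 + 5 + 13 = 29 ≤ 37, return 14 + 17 + 14 = 45.
Vega + Pollux + Arcturus: cost 11 + 13 + 5 = 29 ≤ 37, return 14 + 4 + 17 = 35.
Best is Vega, Arcturus, and Canopus with total return 45.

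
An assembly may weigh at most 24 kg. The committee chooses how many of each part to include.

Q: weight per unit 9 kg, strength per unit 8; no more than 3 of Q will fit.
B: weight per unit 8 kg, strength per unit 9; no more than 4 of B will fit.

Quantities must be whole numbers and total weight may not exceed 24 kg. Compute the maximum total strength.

27

B has the best ratio (9/8); taking only B gives at most 3×9 = 27 (stopped by the weight limit).
Optimal: 3×B: weight 24 ≤ 24, strength 3·9 = 27.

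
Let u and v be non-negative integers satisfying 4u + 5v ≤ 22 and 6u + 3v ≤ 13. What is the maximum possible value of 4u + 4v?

(u,v)=(0,4): 4·0+5·4=20≤22, 6·0+3·4=12≤13, objective 16.
(u,v)=(0,3): 4·0+5·3=15≤22, 6·0+3·3=9≤13, objective 12.
Maximum is 16 at (u,v)=(0,4).

16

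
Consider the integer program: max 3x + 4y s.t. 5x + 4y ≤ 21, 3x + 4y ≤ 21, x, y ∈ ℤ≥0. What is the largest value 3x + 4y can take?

20

(x,y)=(0,5): 5·0+4·5=20≤21, 3·0+4·5=20≤21, objective 20.
(x,y)=(1,4): 5·1+4·4=21≤21, 3·1+4·4=19≤21, objective 19.
(x,y)=(0,4): 5·0+4·4=16≤21, 3·0+4·4=16≤21, objective 16.
The best lattice point is (0,5), giving 20.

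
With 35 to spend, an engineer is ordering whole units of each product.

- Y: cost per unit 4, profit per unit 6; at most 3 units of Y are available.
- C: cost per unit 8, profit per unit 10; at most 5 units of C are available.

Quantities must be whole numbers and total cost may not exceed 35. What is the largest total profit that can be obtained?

This is a bounded integer knapsack.
Y has the best ratio (6/4); taking only Y gives at most 3×6 = 18 (stopped by the supply cap of 3).
Mixing does better — 2×Y and 3×C: cost 32 ≤ 35, profit 2·6 + 3·10 = 42.

42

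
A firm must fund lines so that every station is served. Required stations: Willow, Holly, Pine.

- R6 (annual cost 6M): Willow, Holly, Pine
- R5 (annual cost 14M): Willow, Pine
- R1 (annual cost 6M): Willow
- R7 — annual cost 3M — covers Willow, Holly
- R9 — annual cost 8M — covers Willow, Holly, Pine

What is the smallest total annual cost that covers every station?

The greedy cost-per-new-station heuristic would pick R7 and R6 for 9, but a cheaper cover exists.
R6 alone covers Willow, Holly, Pine — every station.
Total annual cost: 6.
No cover costs less than 6.

6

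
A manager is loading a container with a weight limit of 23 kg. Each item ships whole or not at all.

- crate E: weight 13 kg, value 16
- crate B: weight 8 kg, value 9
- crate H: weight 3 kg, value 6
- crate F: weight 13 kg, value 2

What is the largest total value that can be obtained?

Allowing fractional choices, the relaxed optimum would be about 29.9, but items are indivisible.
crate E + crate H: weight 13 + 3 = 16 ≤ 23, value 16 + 6 = 22.
crate E + crate B: weight 13 + 8 = 21 ≤ 23, value 16 + 9 = 25.
crate E: weight 13 ≤ 23, value 16.
Best is crate E and crate B with total value 25.

25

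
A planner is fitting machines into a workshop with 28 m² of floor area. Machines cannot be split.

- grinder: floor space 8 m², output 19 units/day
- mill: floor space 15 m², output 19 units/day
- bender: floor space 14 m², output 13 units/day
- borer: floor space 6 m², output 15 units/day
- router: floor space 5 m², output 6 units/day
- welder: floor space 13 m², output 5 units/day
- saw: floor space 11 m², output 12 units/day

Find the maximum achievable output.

47

This is an integer program with binary decision variables.
Allowing fractional choices, the relaxed optimum would be about 51.7, but machines are indivisible.
grinder + borer + saw: floor space 8 + 6 + 11 = 25 ≤ 28, output 19 + 15 + 12 = 46.
grinder + bender + borer: floor space 8 + 14 + 6 = 28 ≤ 28, output 19 + 13 + 15 = 47.
Best is grinder, bender, and borer with total output 47.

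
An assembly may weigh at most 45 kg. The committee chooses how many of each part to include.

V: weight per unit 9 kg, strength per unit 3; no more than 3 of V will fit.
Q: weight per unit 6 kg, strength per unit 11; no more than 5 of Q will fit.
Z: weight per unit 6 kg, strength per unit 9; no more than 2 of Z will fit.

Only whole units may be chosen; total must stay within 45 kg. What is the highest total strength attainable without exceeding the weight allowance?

Take 5×Q and 2×Z: weight 42 ≤ 45, strength 5·11 + 2·9 = 73.
Q has the best ratio (11/6) and is taken to its limit of 5; remaining capacity is filled optimally with the others.

73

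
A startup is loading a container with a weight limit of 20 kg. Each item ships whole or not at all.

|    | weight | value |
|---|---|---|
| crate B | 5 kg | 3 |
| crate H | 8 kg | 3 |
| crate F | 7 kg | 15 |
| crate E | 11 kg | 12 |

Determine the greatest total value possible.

27

This is an integer program with binary decision variables.
Take crate F and crate E: weight 7 + 11 = 18 ≤ 20, value 15 + 12 = 27.
No other feasible combination does better.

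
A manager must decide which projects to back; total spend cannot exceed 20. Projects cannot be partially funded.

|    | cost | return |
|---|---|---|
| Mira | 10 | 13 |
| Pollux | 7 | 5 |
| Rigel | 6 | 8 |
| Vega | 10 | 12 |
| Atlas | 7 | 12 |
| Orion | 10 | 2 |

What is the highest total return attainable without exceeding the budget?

Allowing fractional choices, the relaxed optimum would be about 29.1, but projects are indivisible.
Mira + Atlas: cost 10 + 7 = 17 ≤ 20, return 13 + 12 = 25.
Mira + Vega: cost 10 + 10 = 20 ≤ 20, return 13 + 12 = 25.
The maximum return is 25; one optimal choice is Mira and Atlas.

25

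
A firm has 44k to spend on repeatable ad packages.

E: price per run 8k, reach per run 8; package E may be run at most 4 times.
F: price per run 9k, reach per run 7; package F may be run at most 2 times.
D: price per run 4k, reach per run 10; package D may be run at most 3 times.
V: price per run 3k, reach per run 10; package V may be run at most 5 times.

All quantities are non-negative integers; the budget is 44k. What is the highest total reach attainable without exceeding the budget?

96

This is a bounded integer knapsack.
V has the best ratio (10/3); taking only V gives at most 5×10 = 50 (stopped by the supply cap of 5).
Mixing does better — 2×E, 3×D, and 5×V: price 43 ≤ 44, reach 2·8 + 3·10 + 5·10 = 96.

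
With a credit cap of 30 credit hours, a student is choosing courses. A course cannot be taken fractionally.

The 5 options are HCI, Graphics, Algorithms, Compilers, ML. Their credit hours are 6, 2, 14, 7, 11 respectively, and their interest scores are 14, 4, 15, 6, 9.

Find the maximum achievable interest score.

39

Take HCI, Graphics, Algorithms, and Compilers: credit hours 6 + 2 + 14 + 7 = 29 ≤ 30, interest score 14 + 4 + 15 + 6 = 39.
No other feasible combination does better.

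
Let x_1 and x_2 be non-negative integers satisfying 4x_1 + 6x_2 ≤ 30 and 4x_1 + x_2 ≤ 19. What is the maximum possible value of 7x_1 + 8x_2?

45

(x_1,x_2)=(3,3): 4·3+6·3=30≤30, 4·3+1·3=15≤19, objective 45.
(x_1,x_2)=(4,2): 4·4+6·2=28≤30, 4·4+1·2=18≤19, objective 44.
Maximum is 45 at (x_1,x_2)=(3,3).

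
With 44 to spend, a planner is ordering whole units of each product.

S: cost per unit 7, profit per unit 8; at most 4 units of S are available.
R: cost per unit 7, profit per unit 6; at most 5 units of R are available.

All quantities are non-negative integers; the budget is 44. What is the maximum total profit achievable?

This is a bounded integer knapsack.
S has the best ratio (8/7); taking only S gives at most 4×8 = 32 (stopped by the supply cap of 4).
Mixing does better — 4×S and 2×R: cost 42 ≤ 44, profit 4·8 + 2·6 = 44.

44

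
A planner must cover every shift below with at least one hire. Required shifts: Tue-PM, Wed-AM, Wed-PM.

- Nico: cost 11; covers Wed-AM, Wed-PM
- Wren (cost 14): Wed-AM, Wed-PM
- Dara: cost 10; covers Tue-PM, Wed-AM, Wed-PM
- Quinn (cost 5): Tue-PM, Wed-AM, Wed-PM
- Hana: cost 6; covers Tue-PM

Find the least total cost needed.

5

Quinn alone covers Tue-PM, Wed-AM, Wed-PM — every shift.
Total cost: 5.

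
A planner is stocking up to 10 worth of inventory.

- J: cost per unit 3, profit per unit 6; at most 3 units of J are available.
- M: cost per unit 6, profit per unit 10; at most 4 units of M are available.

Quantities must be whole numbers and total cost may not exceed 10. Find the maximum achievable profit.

3×J: cost 9 ≤ 10, profit 3·6 = 18.
1×J and 1×M: cost 9 ≤ 10, profit 1·6 + 1·10 = 16.
Best is 18.

18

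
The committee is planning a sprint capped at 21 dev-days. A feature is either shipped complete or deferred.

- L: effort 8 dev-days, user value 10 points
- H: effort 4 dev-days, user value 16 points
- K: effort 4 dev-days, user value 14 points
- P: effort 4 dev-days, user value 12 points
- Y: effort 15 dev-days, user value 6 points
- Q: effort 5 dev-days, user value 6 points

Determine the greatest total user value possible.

Take L, H, K, and P: effort 8 + 4 + 4 + 4 = 20 ≤ 21, user value 10 + 16 + 14 + 12 = 52.
No other feasible combination does better.

52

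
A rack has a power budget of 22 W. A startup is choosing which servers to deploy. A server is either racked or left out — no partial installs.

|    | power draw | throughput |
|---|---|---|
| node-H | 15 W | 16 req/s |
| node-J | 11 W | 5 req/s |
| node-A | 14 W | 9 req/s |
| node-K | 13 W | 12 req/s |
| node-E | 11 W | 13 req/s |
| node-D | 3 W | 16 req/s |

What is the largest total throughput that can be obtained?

node-H + node-D: power draw 15 + 3 = 18 ≤ 22, throughput 16 + 16 = 32.
node-E + node-D: power draw 11 + 3 = 14 ≤ 22, throughput 13 + 16 = 29.
node-K + node-D: power draw 13 + 3 = 16 ≤ 22, throughput 12 + 16 = 28.
Best is node-H and node-D with total throughput 32.

32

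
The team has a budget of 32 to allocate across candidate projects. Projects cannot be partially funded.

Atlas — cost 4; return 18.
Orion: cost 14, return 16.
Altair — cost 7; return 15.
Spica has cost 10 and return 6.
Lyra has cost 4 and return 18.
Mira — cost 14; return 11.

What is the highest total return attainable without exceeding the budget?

67

This is an integer program with binary decision variables.
Allowing fractional choices, the relaxed optimum would be about 69.4, but projects are indivisible.
Atlas + Altair + Lyra + Mira: cost 4 + 7 + 4 + 14 = 29 ≤ 32, return 18 + 15 + 18 + 11 = 62.
Atlas + Orion + Altair + Lyra: cost 4 + 14 + 7 + 4 = 29 ≤ 32, return 18 + 16 + 15 + 18 = 67.
Atlas + Orion + Spica + Lyra: cost 4 + 14 + 10 + 4 = 32 ≤ 32, return 18 + 16 + 6 + 18 = 58.
Best is Atlas, Orion, Altair, and Lyra with total return 67.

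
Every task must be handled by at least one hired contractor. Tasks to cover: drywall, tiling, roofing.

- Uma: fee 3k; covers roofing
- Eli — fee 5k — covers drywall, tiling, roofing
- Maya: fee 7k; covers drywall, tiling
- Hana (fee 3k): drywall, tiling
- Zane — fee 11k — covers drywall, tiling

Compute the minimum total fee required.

This is a weighted set-cover instance.
The greedy cost-per-new-task heuristic would pick Hana and Uma for 6, but a cheaper cover exists.
Eli alone covers drywall, tiling, roofing — every task.
Total fee: 5.
No cover costs less than 5.

5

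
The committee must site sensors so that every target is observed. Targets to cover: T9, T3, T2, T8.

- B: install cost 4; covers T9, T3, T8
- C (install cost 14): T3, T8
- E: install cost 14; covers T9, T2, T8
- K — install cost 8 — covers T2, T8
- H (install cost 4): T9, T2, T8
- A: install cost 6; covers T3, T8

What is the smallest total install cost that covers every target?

8

Choose B and H: together they cover T9, T3, T2, T8 — every target.
Total install cost: 4 + 4 = 8.
No cover costs less than 8.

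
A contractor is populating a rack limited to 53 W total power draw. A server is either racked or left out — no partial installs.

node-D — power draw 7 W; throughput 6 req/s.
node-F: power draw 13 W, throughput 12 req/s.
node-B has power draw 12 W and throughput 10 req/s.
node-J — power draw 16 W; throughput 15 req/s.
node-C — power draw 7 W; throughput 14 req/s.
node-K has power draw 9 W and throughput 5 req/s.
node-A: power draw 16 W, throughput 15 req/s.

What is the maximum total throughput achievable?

56

Take node-F, node-J, node-C, and node-A: power draw 13 + 16 + 7 + 16 = 52 ≤ 53, throughput 12 + 15 + 14 + 15 = 56.
No other feasible combination does better.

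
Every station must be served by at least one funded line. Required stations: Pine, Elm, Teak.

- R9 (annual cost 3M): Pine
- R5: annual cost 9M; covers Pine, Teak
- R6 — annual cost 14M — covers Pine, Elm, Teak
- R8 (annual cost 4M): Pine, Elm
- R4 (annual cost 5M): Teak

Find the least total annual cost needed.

9

This is a weighted set-cover instance.
Choose R8 and R4: together they cover Pine, Elm, Teak — every station.
Total annual cost: 4 + 5 = 9.
No cover costs less than 9.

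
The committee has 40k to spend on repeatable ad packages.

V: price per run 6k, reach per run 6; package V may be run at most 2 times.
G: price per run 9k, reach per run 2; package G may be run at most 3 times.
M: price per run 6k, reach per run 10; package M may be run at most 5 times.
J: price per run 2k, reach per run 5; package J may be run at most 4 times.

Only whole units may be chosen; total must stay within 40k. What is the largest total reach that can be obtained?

70

J has the best ratio (5/2); taking only J gives at most 4×5 = 20 (stopped by the supply cap of 4).
Mixing does better — 5×M and 4×J: price 38 ≤ 40, reach 5·10 + 4·5 = 70.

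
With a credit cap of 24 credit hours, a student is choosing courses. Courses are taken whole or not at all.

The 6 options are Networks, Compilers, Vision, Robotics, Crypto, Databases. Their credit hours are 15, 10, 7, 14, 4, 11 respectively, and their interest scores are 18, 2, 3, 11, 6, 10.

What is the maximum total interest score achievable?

Treat it as a binary knapsack problem.
Allowing fractional choices, the relaxed optimum would be about 28.5, but courses are indivisible.
Networks + Vision: credit hours 15 + 7 = 22 ≤ 24, interest score 18 + 3 = 21.
Networks + Crypto: credit hours 15 + 4 = 19 ≤ 24, interest score 18 + 6 = 24.
Vision + Crypto + Databases: credit hours 7 + 4 + 11 = 22 ≤ 24, interest score 3 + 6 + 10 = 19.
Best is Networks and Crypto with total interest score 24.

24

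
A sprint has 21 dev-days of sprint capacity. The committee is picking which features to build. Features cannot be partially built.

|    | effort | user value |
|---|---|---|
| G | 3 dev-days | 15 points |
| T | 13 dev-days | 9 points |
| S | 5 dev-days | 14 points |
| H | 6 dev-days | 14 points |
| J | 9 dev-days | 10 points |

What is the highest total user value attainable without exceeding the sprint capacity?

Take G, S, and H: effort 3 + 5 + 6 = 14 ≤ 21, user value 15 + 14 + 14 = 43.
No other feasible combination does better.

43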